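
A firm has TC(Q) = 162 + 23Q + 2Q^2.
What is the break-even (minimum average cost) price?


AC(Q) = 162/Q + 23 + 2Q
To minimize: dAC/dQ = -162/Q^2 + 2 = 0
Q^2 = 162/2 = 81
Q* = 9
Min AC = 162/9 + 23 + 2*9
Min AC = 18 + 23 + 18 = 59

59


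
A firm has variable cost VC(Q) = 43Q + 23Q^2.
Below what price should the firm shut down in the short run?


AVC(Q) = VC(Q)/Q = 43 + 23Q
AVC is increasing in Q, so minimum AVC is at Q -> 0+.
Min AVC = 43
The firm should shut down if P < 43.

43


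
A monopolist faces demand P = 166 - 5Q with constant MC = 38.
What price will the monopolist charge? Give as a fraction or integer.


MR = 166 - 10Q
Set MR = MC: 166 - 10Q = 38
Q* = 64/5
Substitute into demand:
P* = 166 - 5*64/5 = 102

102


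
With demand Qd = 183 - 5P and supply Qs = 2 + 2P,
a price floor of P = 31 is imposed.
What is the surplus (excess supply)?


At P = 31:
Qd = 183 - 5*31 = 28
Qs = 2 + 2*31 = 64
Surplus = Qs - Qd = 64 - 28 = 36

36


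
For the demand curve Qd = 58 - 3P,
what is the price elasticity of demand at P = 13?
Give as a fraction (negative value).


dQ/dP = -3
At P = 13: Q = 58 - 3*13 = 19
E = (dQ/dP)(P/Q) = (-3)(13/19) = -39/19

-39/19


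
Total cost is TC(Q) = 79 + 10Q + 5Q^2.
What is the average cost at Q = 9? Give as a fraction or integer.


TC(9) = 79 + 10*9 + 5*9^2
TC(9) = 79 + 90 + 405 = 574
AC = TC/Q = 574/9 = 574/9

574/9


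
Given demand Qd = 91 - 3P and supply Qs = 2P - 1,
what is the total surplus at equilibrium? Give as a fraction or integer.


Find equilibrium: 91 - 3P = 2P - 1
91 + 1 = 5P
P* = 92/5 = 92/5
Q* = 2*92/5 - 1 = 179/5
Inverse demand: P = 91/3 - Q/3, so P_max = 91/3
Inverse supply: P = 1/2 + Q/2, so P_min = 1/2
CS = (1/2) * 179/5 * (91/3 - 92/5) = 32041/150
PS = (1/2) * 179/5 * (92/5 - 1/2) = 32041/100
TS = CS + PS = 32041/150 + 32041/100 = 32041/60

32041/60


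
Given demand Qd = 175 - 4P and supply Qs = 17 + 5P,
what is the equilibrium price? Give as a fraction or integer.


At equilibrium, Qd = Qs.
175 - 4P = 17 + 5P
175 - 17 = 4P + 5P
158 = 9P
P* = 158/9 = 158/9

158/9


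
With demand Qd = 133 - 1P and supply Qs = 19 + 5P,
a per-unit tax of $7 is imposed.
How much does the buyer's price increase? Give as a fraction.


With a per-unit tax, the buyer's price increase depends on relative slopes.
Supply slope: d = 5, Demand slope: b = 1
Buyer's price increase = d * tax / (b + d)
= 5 * 7 / (1 + 5)
= 35 / 6 = 35/6

35/6


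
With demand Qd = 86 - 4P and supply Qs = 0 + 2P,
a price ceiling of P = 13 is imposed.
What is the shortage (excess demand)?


At P = 13:
Qd = 86 - 4*13 = 34
Qs = 0 + 2*13 = 26
Shortage = Qd - Qs = 34 - 26 = 8

8


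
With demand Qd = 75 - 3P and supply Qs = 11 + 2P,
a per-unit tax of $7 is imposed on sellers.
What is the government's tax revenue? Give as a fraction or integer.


With tax on sellers, new supply: Qs' = 11 + 2(P - 7)
= 2P - 3
New equilibrium quantity:
Q_new = 141/5
Tax revenue = tax * Q_new = 7 * 141/5 = 987/5

987/5


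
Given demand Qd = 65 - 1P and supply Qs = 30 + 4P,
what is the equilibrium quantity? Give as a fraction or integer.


First find equilibrium price:
65 - 1P = 30 + 4P
P* = 35/5 = 7
Then substitute into demand:
Q* = 65 - 1 * 7 = 58

58


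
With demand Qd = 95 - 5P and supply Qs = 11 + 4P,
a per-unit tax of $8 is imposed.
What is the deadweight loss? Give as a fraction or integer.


Pre-tax equilibrium quantity: Q* = 145/3
Post-tax equilibrium quantity: Q_tax = 275/9
Reduction in quantity: Q* - Q_tax = 160/9
DWL = (1/2) * tax * (Q* - Q_tax)
DWL = (1/2) * 8 * 160/9 = 640/9

640/9


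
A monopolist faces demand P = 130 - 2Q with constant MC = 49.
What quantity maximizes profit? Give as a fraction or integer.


TR = P*Q = (130 - 2Q)Q = 130Q - 2Q^2
MR = dTR/dQ = 130 - 4Q
Set MR = MC:
130 - 4Q = 49
81 = 4Q
Q* = 81/4 = 81/4

81/4


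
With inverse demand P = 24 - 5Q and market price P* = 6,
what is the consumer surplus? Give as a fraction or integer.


Maximum willingness to pay (at Q=0): P_max = 24
Quantity demanded at P* = 6:
Q* = (24 - 6)/5 = 18/5
CS = (1/2) * Q* * (P_max - P*)
CS = (1/2) * 18/5 * (24 - 6)
CS = (1/2) * 18/5 * 18 = 162/5

162/5


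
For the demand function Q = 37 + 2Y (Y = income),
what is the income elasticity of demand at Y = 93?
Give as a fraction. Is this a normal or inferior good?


dQ/dY = 2
At Y = 93: Q = 37 + 2*93 = 223
Ey = (dQ/dY)(Y/Q) = 2 * 93 / 223 = 186/223
Since Ey > 0, this is a normal good.

186/223 (normal good)


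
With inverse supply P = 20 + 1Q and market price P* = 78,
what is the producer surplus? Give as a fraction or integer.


Minimum supply price (at Q=0): P_min = 20
Quantity supplied at P* = 78:
Q* = (78 - 20)/1 = 58
PS = (1/2) * Q* * (P* - P_min)
PS = (1/2) * 58 * (78 - 20)
PS = (1/2) * 58 * 58 = 1682

1682


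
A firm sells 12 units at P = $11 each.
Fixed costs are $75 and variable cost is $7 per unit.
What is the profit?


Total Revenue = P * Q = 11 * 12 = $132
Total Cost = FC + VC*Q = 75 + 7*12 = $159
Profit = TR - TC = 132 - 159 = $-27

$-27


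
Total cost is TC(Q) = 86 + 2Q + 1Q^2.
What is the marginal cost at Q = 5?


MC = dTC/dQ = 2 + 2*1*Q
At Q = 5:
MC = 2 + 2*5
MC = 2 + 10 = 12

12


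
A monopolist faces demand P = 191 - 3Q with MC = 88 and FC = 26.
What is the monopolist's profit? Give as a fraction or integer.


MR = MC: 191 - 6Q = 88
Q* = 103/6
P* = 191 - 3*103/6 = 279/2
Profit = (P* - MC)*Q* - FC
= (279/2 - 88)*103/6 - 26
= 103/2*103/6 - 26
= 10609/12 - 26 = 10297/12

10297/12


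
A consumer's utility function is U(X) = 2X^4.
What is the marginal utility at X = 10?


MU = dU/dX = 2*4*X^(4-1)
MU = 8*X^3
At X = 10:
MU = 8 * 10^3
MU = 8 * 1000 = 8000

8000


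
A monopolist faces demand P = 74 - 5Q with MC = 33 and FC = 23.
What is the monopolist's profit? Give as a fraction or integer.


MR = MC: 74 - 10Q = 33
Q* = 41/10
P* = 74 - 5*41/10 = 107/2
Profit = (P* - MC)*Q* - FC
= (107/2 - 33)*41/10 - 23
= 41/2*41/10 - 23
= 1681/20 - 23 = 1221/20

1221/20


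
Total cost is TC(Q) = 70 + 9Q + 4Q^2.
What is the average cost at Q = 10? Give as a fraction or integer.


TC(10) = 70 + 9*10 + 4*10^2
TC(10) = 70 + 90 + 400 = 560
AC = TC/Q = 560/10 = 56

56


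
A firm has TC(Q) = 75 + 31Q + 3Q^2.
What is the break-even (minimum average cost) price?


AC(Q) = 75/Q + 31 + 3Q
To minimize: dAC/dQ = -75/Q^2 + 3 = 0
Q^2 = 75/3 = 25
Q* = 5
Min AC = 75/5 + 31 + 3*5
Min AC = 15 + 31 + 15 = 61

61


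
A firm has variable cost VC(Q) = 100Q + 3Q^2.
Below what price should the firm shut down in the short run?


AVC(Q) = VC(Q)/Q = 100 + 3Q
AVC is increasing in Q, so minimum AVC is at Q -> 0+.
Min AVC = 100
The firm should shut down if P < 100.

100


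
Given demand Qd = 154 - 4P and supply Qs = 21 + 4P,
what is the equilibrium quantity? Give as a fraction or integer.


First find equilibrium price:
154 - 4P = 21 + 4P
P* = 133/8 = 133/8
Then substitute into demand:
Q* = 154 - 4 * 133/8 = 175/2

175/2


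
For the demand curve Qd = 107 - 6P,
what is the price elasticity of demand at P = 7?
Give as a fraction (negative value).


dQ/dP = -6
At P = 7: Q = 107 - 6*7 = 65
E = (dQ/dP)(P/Q) = (-6)(7/65) = -42/65

-42/65


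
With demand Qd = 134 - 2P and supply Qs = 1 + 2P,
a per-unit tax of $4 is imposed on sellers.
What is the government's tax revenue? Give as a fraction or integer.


With tax on sellers, new supply: Qs' = 1 + 2(P - 4)
= 2P - 7
New equilibrium quantity:
Q_new = 127/2
Tax revenue = tax * Q_new = 4 * 127/2 = 254

254


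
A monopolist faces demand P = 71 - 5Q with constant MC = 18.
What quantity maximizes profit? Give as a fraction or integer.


TR = P*Q = (71 - 5Q)Q = 71Q - 5Q^2
MR = dTR/dQ = 71 - 10Q
Set MR = MC:
71 - 10Q = 18
53 = 10Q
Q* = 53/10 = 53/10

53/10


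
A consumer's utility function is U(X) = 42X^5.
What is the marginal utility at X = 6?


MU = dU/dX = 42*5*X^(5-1)
MU = 210*X^4
At X = 6:
MU = 210 * 6^4
MU = 210 * 1296 = 272160

272160


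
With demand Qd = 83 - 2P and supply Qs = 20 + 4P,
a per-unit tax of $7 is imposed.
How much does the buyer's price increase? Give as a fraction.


With a per-unit tax, the buyer's price increase depends on relative slopes.
Supply slope: d = 4, Demand slope: b = 2
Buyer's price increase = d * tax / (b + d)
= 4 * 7 / (2 + 4)
= 28 / 6 = 14/3

14/3


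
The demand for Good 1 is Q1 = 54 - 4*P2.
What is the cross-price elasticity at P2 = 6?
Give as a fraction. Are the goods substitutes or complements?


dQ1/dP2 = -4
At P2 = 6: Q1 = 54 - 4*6 = 30
Exy = (dQ1/dP2)(P2/Q1) = -4 * 6 / 30 = -4/5
Since Exy < 0, the goods are complements.

-4/5 (complements)


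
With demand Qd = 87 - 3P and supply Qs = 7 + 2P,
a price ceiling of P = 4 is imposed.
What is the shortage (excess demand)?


At P = 4:
Qd = 87 - 3*4 = 75
Qs = 7 + 2*4 = 15
Shortage = Qd - Qs = 75 - 15 = 60

60


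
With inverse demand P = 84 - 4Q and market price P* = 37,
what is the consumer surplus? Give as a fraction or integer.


Maximum willingness to pay (at Q=0): P_max = 84
Quantity demanded at P* = 37:
Q* = (84 - 37)/4 = 47/4
CS = (1/2) * Q* * (P_max - P*)
CS = (1/2) * 47/4 * (84 - 37)
CS = (1/2) * 47/4 * 47 = 2209/8

2209/8


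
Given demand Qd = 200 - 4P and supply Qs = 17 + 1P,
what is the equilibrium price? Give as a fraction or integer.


At equilibrium, Qd = Qs.
200 - 4P = 17 + 1P
200 - 17 = 4P + 1P
183 = 5P
P* = 183/5 = 183/5

183/5


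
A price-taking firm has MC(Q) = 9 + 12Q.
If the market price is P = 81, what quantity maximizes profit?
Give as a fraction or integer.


In perfect competition, profit is maximized where P = MC.
81 = 9 + 12Q
72 = 12Q
Q* = 72/12 = 6

6


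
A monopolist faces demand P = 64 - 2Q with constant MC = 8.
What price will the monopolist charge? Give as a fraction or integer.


MR = 64 - 4Q
Set MR = MC: 64 - 4Q = 8
Q* = 14
Substitute into demand:
P* = 64 - 2*14 = 36

36


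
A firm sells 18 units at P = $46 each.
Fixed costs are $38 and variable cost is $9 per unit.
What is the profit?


Total Revenue = P * Q = 46 * 18 = $828
Total Cost = FC + VC*Q = 38 + 9*18 = $200
Profit = TR - TC = 828 - 200 = $628

$628


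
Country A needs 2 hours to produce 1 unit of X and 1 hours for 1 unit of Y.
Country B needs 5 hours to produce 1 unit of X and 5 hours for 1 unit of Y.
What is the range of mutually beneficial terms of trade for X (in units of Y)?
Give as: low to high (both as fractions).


Opportunity cost of X for Country A = hours_X / hours_Y = 2/1 = 2 units of Y
Opportunity cost of X for Country B = hours_X / hours_Y = 5/5 = 1 units of Y
Terms of trade must be between the two opportunity costs.
Range: 1 to 2

1 to 2


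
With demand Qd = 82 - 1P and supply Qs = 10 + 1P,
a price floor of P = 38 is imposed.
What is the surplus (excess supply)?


At P = 38:
Qd = 82 - 1*38 = 44
Qs = 10 + 1*38 = 48
Surplus = Qs - Qd = 48 - 44 = 4

4


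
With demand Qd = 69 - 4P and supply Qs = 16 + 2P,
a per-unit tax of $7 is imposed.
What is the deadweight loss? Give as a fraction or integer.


Pre-tax equilibrium quantity: Q* = 101/3
Post-tax equilibrium quantity: Q_tax = 73/3
Reduction in quantity: Q* - Q_tax = 28/3
DWL = (1/2) * tax * (Q* - Q_tax)
DWL = (1/2) * 7 * 28/3 = 98/3

98/3


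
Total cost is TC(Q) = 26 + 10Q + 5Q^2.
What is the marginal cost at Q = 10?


MC = dTC/dQ = 10 + 2*5*Q
At Q = 10:
MC = 10 + 10*10
MC = 10 + 100 = 110

110


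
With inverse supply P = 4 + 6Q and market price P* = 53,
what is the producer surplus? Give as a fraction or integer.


Minimum supply price (at Q=0): P_min = 4
Quantity supplied at P* = 53:
Q* = (53 - 4)/6 = 49/6
PS = (1/2) * Q* * (P* - P_min)
PS = (1/2) * 49/6 * (53 - 4)
PS = (1/2) * 49/6 * 49 = 2401/12

2401/12


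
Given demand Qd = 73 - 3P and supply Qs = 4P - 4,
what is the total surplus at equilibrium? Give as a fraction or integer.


Find equilibrium: 73 - 3P = 4P - 4
73 + 4 = 7P
P* = 77/7 = 11
Q* = 4*11 - 4 = 40
Inverse demand: P = 73/3 - Q/3, so P_max = 73/3
Inverse supply: P = 1 + Q/4, so P_min = 1
CS = (1/2) * 40 * (73/3 - 11) = 800/3
PS = (1/2) * 40 * (11 - 1) = 200
TS = CS + PS = 800/3 + 200 = 1400/3

1400/3


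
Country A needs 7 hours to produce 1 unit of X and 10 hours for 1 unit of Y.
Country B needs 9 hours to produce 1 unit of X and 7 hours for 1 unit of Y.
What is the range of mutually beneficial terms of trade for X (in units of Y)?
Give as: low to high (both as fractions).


Opportunity cost of X for Country A = hours_X / hours_Y = 7/10 = 7/10 units of Y
Opportunity cost of X for Country B = hours_X / hours_Y = 9/7 = 9/7 units of Y
Terms of trade must be between the two opportunity costs.
Range: 7/10 to 9/7

7/10 to 9/7


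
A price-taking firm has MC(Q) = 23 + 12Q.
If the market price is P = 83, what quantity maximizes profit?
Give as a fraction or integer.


In perfect competition, profit is maximized where P = MC.
83 = 23 + 12Q
60 = 12Q
Q* = 60/12 = 5

5


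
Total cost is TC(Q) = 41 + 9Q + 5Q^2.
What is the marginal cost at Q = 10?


MC = dTC/dQ = 9 + 2*5*Q
At Q = 10:
MC = 9 + 10*10
MC = 9 + 100 = 109

109


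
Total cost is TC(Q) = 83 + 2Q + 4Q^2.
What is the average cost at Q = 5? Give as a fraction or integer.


TC(5) = 83 + 2*5 + 4*5^2
TC(5) = 83 + 10 + 100 = 193
AC = TC/Q = 193/5 = 193/5

193/5


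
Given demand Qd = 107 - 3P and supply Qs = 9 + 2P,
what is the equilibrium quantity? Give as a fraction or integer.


First find equilibrium price:
107 - 3P = 9 + 2P
P* = 98/5 = 98/5
Then substitute into demand:
Q* = 107 - 3 * 98/5 = 241/5

241/5


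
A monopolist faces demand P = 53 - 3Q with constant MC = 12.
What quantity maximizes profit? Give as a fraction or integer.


TR = P*Q = (53 - 3Q)Q = 53Q - 3Q^2
MR = dTR/dQ = 53 - 6Q
Set MR = MC:
53 - 6Q = 12
41 = 6Q
Q* = 41/6 = 41/6

41/6


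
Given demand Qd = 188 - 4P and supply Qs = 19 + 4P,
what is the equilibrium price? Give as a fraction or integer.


At equilibrium, Qd = Qs.
188 - 4P = 19 + 4P
188 - 19 = 4P + 4P
169 = 8P
P* = 169/8 = 169/8

169/8


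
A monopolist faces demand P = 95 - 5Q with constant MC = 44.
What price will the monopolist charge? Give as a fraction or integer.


MR = 95 - 10Q
Set MR = MC: 95 - 10Q = 44
Q* = 51/10
Substitute into demand:
P* = 95 - 5*51/10 = 139/2

139/2


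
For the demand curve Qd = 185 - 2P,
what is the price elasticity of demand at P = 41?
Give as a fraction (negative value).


dQ/dP = -2
At P = 41: Q = 185 - 2*41 = 103
E = (dQ/dP)(P/Q) = (-2)(41/103) = -82/103

-82/103


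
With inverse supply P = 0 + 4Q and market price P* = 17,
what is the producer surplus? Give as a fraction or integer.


Minimum supply price (at Q=0): P_min = 0
Quantity supplied at P* = 17:
Q* = (17 - 0)/4 = 17/4
PS = (1/2) * Q* * (P* - P_min)
PS = (1/2) * 17/4 * (17 - 0)
PS = (1/2) * 17/4 * 17 = 289/8

289/8


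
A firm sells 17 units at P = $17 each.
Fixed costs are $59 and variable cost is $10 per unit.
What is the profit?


Total Revenue = P * Q = 17 * 17 = $289
Total Cost = FC + VC*Q = 59 + 10*17 = $229
Profit = TR - TC = 289 - 229 = $60

$60


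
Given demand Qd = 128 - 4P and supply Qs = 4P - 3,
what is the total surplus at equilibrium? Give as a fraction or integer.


Find equilibrium: 128 - 4P = 4P - 3
128 + 3 = 8P
P* = 131/8 = 131/8
Q* = 4*131/8 - 3 = 125/2
Inverse demand: P = 32 - Q/4, so P_max = 32
Inverse supply: P = 3/4 + Q/4, so P_min = 3/4
CS = (1/2) * 125/2 * (32 - 131/8) = 15625/32
PS = (1/2) * 125/2 * (131/8 - 3/4) = 15625/32
TS = CS + PS = 15625/32 + 15625/32 = 15625/16

15625/16


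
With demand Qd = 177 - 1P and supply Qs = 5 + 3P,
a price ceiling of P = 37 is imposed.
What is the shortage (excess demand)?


At P = 37:
Qd = 177 - 1*37 = 140
Qs = 5 + 3*37 = 116
Shortage = Qd - Qs = 140 - 116 = 24

24


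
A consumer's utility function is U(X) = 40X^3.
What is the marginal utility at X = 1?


MU = dU/dX = 40*3*X^(3-1)
MU = 120*X^2
At X = 1:
MU = 120 * 1^2
MU = 120 * 1 = 120

120


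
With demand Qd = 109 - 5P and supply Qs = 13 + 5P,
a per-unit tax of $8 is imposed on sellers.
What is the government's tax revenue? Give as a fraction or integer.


With tax on sellers, new supply: Qs' = 13 + 5(P - 8)
= 5P - 27
New equilibrium quantity:
Q_new = 41
Tax revenue = tax * Q_new = 8 * 41 = 328

328


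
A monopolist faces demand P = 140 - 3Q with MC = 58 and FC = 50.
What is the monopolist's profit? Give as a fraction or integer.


MR = MC: 140 - 6Q = 58
Q* = 41/3
P* = 140 - 3*41/3 = 99
Profit = (P* - MC)*Q* - FC
= (99 - 58)*41/3 - 50
= 41*41/3 - 50
= 1681/3 - 50 = 1531/3

1531/3


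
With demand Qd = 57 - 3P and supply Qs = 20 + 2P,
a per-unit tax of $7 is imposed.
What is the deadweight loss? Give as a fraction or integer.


Pre-tax equilibrium quantity: Q* = 174/5
Post-tax equilibrium quantity: Q_tax = 132/5
Reduction in quantity: Q* - Q_tax = 42/5
DWL = (1/2) * tax * (Q* - Q_tax)
DWL = (1/2) * 7 * 42/5 = 147/5

147/5


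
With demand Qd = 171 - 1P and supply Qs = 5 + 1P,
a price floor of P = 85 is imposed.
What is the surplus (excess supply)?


At P = 85:
Qd = 171 - 1*85 = 86
Qs = 5 + 1*85 = 90
Surplus = Qs - Qd = 90 - 86 = 4

4


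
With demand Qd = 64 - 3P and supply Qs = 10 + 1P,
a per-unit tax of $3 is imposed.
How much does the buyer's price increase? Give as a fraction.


With a per-unit tax, the buyer's price increase depends on relative slopes.
Supply slope: d = 1, Demand slope: b = 3
Buyer's price increase = d * tax / (b + d)
= 1 * 3 / (3 + 1)
= 3 / 4 = 3/4

3/4


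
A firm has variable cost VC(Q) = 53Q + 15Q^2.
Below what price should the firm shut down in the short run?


AVC(Q) = VC(Q)/Q = 53 + 15Q
AVC is increasing in Q, so minimum AVC is at Q -> 0+.
Min AVC = 53
The firm should shut down if P < 53.

53


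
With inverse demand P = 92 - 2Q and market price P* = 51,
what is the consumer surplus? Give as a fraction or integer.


Maximum willingness to pay (at Q=0): P_max = 92
Quantity demanded at P* = 51:
Q* = (92 - 51)/2 = 41/2
CS = (1/2) * Q* * (P_max - P*)
CS = (1/2) * 41/2 * (92 - 51)
CS = (1/2) * 41/2 * 41 = 1681/4

1681/4


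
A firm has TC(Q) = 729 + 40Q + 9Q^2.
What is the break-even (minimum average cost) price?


AC(Q) = 729/Q + 40 + 9Q
To minimize: dAC/dQ = -729/Q^2 + 9 = 0
Q^2 = 729/9 = 81
Q* = 9
Min AC = 729/9 + 40 + 9*9
Min AC = 81 + 40 + 81 = 202

202


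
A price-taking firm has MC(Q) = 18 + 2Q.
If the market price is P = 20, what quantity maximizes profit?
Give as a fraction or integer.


In perfect competition, profit is maximized where P = MC.
20 = 18 + 2Q
2 = 2Q
Q* = 2/2 = 1

1


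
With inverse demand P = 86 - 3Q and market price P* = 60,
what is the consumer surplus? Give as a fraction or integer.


Maximum willingness to pay (at Q=0): P_max = 86
Quantity demanded at P* = 60:
Q* = (86 - 60)/3 = 26/3
CS = (1/2) * Q* * (P_max - P*)
CS = (1/2) * 26/3 * (86 - 60)
CS = (1/2) * 26/3 * 26 = 338/3

338/3


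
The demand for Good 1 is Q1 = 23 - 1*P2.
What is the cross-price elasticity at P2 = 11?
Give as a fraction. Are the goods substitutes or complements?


dQ1/dP2 = -1
At P2 = 11: Q1 = 23 - 1*11 = 12
Exy = (dQ1/dP2)(P2/Q1) = -1 * 11 / 12 = -11/12
Since Exy < 0, the goods are complements.

-11/12 (complements)


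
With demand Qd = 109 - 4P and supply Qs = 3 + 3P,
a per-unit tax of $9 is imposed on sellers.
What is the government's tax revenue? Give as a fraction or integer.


With tax on sellers, new supply: Qs' = 3 + 3(P - 9)
= 3P - 24
New equilibrium quantity:
Q_new = 33
Tax revenue = tax * Q_new = 9 * 33 = 297

297


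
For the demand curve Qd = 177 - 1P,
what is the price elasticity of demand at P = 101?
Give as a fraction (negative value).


dQ/dP = -1
At P = 101: Q = 177 - 1*101 = 76
E = (dQ/dP)(P/Q) = (-1)(101/76) = -101/76

-101/76


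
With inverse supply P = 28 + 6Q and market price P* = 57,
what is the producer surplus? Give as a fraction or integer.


Minimum supply price (at Q=0): P_min = 28
Quantity supplied at P* = 57:
Q* = (57 - 28)/6 = 29/6
PS = (1/2) * Q* * (P* - P_min)
PS = (1/2) * 29/6 * (57 - 28)
PS = (1/2) * 29/6 * 29 = 841/12

841/12


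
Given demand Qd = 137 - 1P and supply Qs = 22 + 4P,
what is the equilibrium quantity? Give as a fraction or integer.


First find equilibrium price:
137 - 1P = 22 + 4P
P* = 115/5 = 23
Then substitute into demand:
Q* = 137 - 1 * 23 = 114

114


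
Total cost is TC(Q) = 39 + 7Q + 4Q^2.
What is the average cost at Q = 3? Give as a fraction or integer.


TC(3) = 39 + 7*3 + 4*3^2
TC(3) = 39 + 21 + 36 = 96
AC = TC/Q = 96/3 = 32

32


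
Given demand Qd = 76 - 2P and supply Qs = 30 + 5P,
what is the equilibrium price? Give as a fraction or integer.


At equilibrium, Qd = Qs.
76 - 2P = 30 + 5P
76 - 30 = 2P + 5P
46 = 7P
P* = 46/7 = 46/7

46/7


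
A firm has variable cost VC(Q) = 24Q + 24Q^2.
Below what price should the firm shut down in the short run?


AVC(Q) = VC(Q)/Q = 24 + 24Q
AVC is increasing in Q, so minimum AVC is at Q -> 0+.
Min AVC = 24
The firm should shut down if P < 24.

24


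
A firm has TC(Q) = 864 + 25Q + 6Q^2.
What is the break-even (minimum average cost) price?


AC(Q) = 864/Q + 25 + 6Q
To minimize: dAC/dQ = -864/Q^2 + 6 = 0
Q^2 = 864/6 = 144
Q* = 12
Min AC = 864/12 + 25 + 6*12
Min AC = 72 + 25 + 72 = 169

169


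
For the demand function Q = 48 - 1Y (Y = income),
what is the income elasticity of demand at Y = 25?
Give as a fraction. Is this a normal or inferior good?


dQ/dY = -1
At Y = 25: Q = 48 - 1*25 = 23
Ey = (dQ/dY)(Y/Q) = -1 * 25 / 23 = -25/23
Since Ey < 0, this is a inferior good.

-25/23 (inferior good)


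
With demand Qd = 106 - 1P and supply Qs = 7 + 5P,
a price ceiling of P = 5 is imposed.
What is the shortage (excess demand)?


At P = 5:
Qd = 106 - 1*5 = 101
Qs = 7 + 5*5 = 32
Shortage = Qd - Qs = 101 - 32 = 69

69


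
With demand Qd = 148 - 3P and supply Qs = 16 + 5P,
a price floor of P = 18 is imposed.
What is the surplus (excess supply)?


At P = 18:
Qd = 148 - 3*18 = 94
Qs = 16 + 5*18 = 106
Surplus = Qs - Qd = 106 - 94 = 12

12


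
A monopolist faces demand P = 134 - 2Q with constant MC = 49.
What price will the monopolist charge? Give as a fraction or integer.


MR = 134 - 4Q
Set MR = MC: 134 - 4Q = 49
Q* = 85/4
Substitute into demand:
P* = 134 - 2*85/4 = 183/2

183/2


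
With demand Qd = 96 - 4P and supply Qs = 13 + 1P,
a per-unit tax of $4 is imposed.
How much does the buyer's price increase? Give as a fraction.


With a per-unit tax, the buyer's price increase depends on relative slopes.
Supply slope: d = 1, Demand slope: b = 4
Buyer's price increase = d * tax / (b + d)
= 1 * 4 / (4 + 1)
= 4 / 5 = 4/5

4/5


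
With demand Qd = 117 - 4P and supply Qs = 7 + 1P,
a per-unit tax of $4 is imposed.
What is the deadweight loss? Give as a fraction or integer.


Pre-tax equilibrium quantity: Q* = 29
Post-tax equilibrium quantity: Q_tax = 129/5
Reduction in quantity: Q* - Q_tax = 16/5
DWL = (1/2) * tax * (Q* - Q_tax)
DWL = (1/2) * 4 * 16/5 = 32/5

32/5


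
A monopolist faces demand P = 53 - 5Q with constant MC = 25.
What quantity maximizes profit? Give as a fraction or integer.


TR = P*Q = (53 - 5Q)Q = 53Q - 5Q^2
MR = dTR/dQ = 53 - 10Q
Set MR = MC:
53 - 10Q = 25
28 = 10Q
Q* = 28/10 = 14/5

14/5


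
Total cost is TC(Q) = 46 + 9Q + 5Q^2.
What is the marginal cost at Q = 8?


MC = dTC/dQ = 9 + 2*5*Q
At Q = 8:
MC = 9 + 10*8
MC = 9 + 80 = 89

89


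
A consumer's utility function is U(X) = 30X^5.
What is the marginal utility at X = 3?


MU = dU/dX = 30*5*X^(5-1)
MU = 150*X^4
At X = 3:
MU = 150 * 3^4
MU = 150 * 81 = 12150

12150


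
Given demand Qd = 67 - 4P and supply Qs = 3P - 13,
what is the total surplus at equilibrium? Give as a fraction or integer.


Find equilibrium: 67 - 4P = 3P - 13
67 + 13 = 7P
P* = 80/7 = 80/7
Q* = 3*80/7 - 13 = 149/7
Inverse demand: P = 67/4 - Q/4, so P_max = 67/4
Inverse supply: P = 13/3 + Q/3, so P_min = 13/3
CS = (1/2) * 149/7 * (67/4 - 80/7) = 22201/392
PS = (1/2) * 149/7 * (80/7 - 13/3) = 22201/294
TS = CS + PS = 22201/392 + 22201/294 = 22201/168

22201/168


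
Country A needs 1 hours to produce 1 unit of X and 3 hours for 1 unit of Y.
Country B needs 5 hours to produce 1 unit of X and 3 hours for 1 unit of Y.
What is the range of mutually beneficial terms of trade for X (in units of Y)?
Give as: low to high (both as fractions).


Opportunity cost of X for Country A = hours_X / hours_Y = 1/3 = 1/3 units of Y
Opportunity cost of X for Country B = hours_X / hours_Y = 5/3 = 5/3 units of Y
Terms of trade must be between the two opportunity costs.
Range: 1/3 to 5/3

1/3 to 5/3


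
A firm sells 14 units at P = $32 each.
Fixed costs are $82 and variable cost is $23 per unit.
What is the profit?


Total Revenue = P * Q = 32 * 14 = $448
Total Cost = FC + VC*Q = 82 + 23*14 = $404
Profit = TR - TC = 448 - 404 = $44

$44


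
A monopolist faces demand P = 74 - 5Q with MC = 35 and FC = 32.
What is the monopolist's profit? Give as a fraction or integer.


MR = MC: 74 - 10Q = 35
Q* = 39/10
P* = 74 - 5*39/10 = 109/2
Profit = (P* - MC)*Q* - FC
= (109/2 - 35)*39/10 - 32
= 39/2*39/10 - 32
= 1521/20 - 32 = 881/20

881/20


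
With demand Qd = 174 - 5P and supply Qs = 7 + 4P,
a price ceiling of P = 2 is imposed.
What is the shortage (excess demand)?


At P = 2:
Qd = 174 - 5*2 = 164
Qs = 7 + 4*2 = 15
Shortage = Qd - Qs = 164 - 15 = 149

149


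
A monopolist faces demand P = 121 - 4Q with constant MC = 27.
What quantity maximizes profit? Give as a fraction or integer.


TR = P*Q = (121 - 4Q)Q = 121Q - 4Q^2
MR = dTR/dQ = 121 - 8Q
Set MR = MC:
121 - 8Q = 27
94 = 8Q
Q* = 94/8 = 47/4

47/4


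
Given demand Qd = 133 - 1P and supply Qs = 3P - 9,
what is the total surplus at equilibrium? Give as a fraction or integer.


Find equilibrium: 133 - 1P = 3P - 9
133 + 9 = 4P
P* = 142/4 = 71/2
Q* = 3*71/2 - 9 = 195/2
Inverse demand: P = 133 - Q/1, so P_max = 133
Inverse supply: P = 3 + Q/3, so P_min = 3
CS = (1/2) * 195/2 * (133 - 71/2) = 38025/8
PS = (1/2) * 195/2 * (71/2 - 3) = 12675/8
TS = CS + PS = 38025/8 + 12675/8 = 12675/2

12675/2


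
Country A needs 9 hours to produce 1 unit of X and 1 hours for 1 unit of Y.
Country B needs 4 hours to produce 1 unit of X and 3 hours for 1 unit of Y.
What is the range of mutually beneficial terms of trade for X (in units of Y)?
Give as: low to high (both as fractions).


Opportunity cost of X for Country A = hours_X / hours_Y = 9/1 = 9 units of Y
Opportunity cost of X for Country B = hours_X / hours_Y = 4/3 = 4/3 units of Y
Terms of trade must be between the two opportunity costs.
Range: 4/3 to 9

4/3 to 9


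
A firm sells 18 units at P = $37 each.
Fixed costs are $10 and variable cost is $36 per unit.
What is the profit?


Total Revenue = P * Q = 37 * 18 = $666
Total Cost = FC + VC*Q = 10 + 36*18 = $658
Profit = TR - TC = 666 - 658 = $8

$8


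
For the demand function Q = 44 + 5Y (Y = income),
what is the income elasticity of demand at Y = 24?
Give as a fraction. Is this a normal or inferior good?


dQ/dY = 5
At Y = 24: Q = 44 + 5*24 = 164
Ey = (dQ/dY)(Y/Q) = 5 * 24 / 164 = 30/41
Since Ey > 0, this is a normal good.

30/41 (normal good)


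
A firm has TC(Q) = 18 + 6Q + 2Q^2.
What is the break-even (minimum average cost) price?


AC(Q) = 18/Q + 6 + 2Q
To minimize: dAC/dQ = -18/Q^2 + 2 = 0
Q^2 = 18/2 = 9
Q* = 3
Min AC = 18/3 + 6 + 2*3
Min AC = 6 + 6 + 6 = 18

18


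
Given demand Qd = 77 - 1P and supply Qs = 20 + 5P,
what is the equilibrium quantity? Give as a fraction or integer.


First find equilibrium price:
77 - 1P = 20 + 5P
P* = 57/6 = 19/2
Then substitute into demand:
Q* = 77 - 1 * 19/2 = 135/2

135/2


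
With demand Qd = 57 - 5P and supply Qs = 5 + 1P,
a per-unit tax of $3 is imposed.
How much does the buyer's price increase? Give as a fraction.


With a per-unit tax, the buyer's price increase depends on relative slopes.
Supply slope: d = 1, Demand slope: b = 5
Buyer's price increase = d * tax / (b + d)
= 1 * 3 / (5 + 1)
= 3 / 6 = 1/2

1/2


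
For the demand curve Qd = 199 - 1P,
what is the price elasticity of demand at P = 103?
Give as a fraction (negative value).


dQ/dP = -1
At P = 103: Q = 199 - 1*103 = 96
E = (dQ/dP)(P/Q) = (-1)(103/96) = -103/96

-103/96


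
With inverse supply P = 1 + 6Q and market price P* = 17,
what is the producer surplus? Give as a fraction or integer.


Minimum supply price (at Q=0): P_min = 1
Quantity supplied at P* = 17:
Q* = (17 - 1)/6 = 8/3
PS = (1/2) * Q* * (P* - P_min)
PS = (1/2) * 8/3 * (17 - 1)
PS = (1/2) * 8/3 * 16 = 64/3

64/3


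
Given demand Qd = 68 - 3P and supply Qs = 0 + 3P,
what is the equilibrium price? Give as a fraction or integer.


At equilibrium, Qd = Qs.
68 - 3P = 0 + 3P
68 - 0 = 3P + 3P
68 = 6P
P* = 68/6 = 34/3

34/3


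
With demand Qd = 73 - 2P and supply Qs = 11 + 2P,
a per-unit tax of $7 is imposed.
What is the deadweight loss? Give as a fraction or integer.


Pre-tax equilibrium quantity: Q* = 42
Post-tax equilibrium quantity: Q_tax = 35
Reduction in quantity: Q* - Q_tax = 7
DWL = (1/2) * tax * (Q* - Q_tax)
DWL = (1/2) * 7 * 7 = 49/2

49/2


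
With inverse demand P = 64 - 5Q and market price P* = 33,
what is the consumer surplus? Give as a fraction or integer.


Maximum willingness to pay (at Q=0): P_max = 64
Quantity demanded at P* = 33:
Q* = (64 - 33)/5 = 31/5
CS = (1/2) * Q* * (P_max - P*)
CS = (1/2) * 31/5 * (64 - 33)
CS = (1/2) * 31/5 * 31 = 961/10

961/10


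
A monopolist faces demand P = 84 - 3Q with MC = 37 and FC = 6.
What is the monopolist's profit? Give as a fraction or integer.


MR = MC: 84 - 6Q = 37
Q* = 47/6
P* = 84 - 3*47/6 = 121/2
Profit = (P* - MC)*Q* - FC
= (121/2 - 37)*47/6 - 6
= 47/2*47/6 - 6
= 2209/12 - 6 = 2137/12

2137/12


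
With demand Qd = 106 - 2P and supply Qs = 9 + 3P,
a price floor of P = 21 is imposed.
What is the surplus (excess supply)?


At P = 21:
Qd = 106 - 2*21 = 64
Qs = 9 + 3*21 = 72
Surplus = Qs - Qd = 72 - 64 = 8

8


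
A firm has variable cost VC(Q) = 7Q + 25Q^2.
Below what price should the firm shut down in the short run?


AVC(Q) = VC(Q)/Q = 7 + 25Q
AVC is increasing in Q, so minimum AVC is at Q -> 0+.
Min AVC = 7
The firm should shut down if P < 7.

7


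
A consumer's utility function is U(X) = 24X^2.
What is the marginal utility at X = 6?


MU = dU/dX = 24*2*X^(2-1)
MU = 48*X^1
At X = 6:
MU = 48 * 6^1
MU = 48 * 6 = 288

288


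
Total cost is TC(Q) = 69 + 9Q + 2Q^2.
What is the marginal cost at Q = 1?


MC = dTC/dQ = 9 + 2*2*Q
At Q = 1:
MC = 9 + 4*1
MC = 9 + 4 = 13

13


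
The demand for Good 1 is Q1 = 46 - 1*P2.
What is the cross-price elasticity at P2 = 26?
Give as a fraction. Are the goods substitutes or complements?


dQ1/dP2 = -1
At P2 = 26: Q1 = 46 - 1*26 = 20
Exy = (dQ1/dP2)(P2/Q1) = -1 * 26 / 20 = -13/10
Since Exy < 0, the goods are complements.

-13/10 (complements)


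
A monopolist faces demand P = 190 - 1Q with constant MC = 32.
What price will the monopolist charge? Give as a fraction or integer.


MR = 190 - 2Q
Set MR = MC: 190 - 2Q = 32
Q* = 79
Substitute into demand:
P* = 190 - 1*79 = 111

111


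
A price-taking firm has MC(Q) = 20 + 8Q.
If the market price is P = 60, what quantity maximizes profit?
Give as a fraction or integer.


In perfect competition, profit is maximized where P = MC.
60 = 20 + 8Q
40 = 8Q
Q* = 40/8 = 5

5


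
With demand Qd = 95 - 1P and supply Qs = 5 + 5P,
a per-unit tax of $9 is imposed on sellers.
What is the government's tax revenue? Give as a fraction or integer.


With tax on sellers, new supply: Qs' = 5 + 5(P - 9)
= 5P - 40
New equilibrium quantity:
Q_new = 145/2
Tax revenue = tax * Q_new = 9 * 145/2 = 1305/2

1305/2


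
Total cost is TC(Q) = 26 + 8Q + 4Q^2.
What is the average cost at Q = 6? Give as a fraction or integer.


TC(6) = 26 + 8*6 + 4*6^2
TC(6) = 26 + 48 + 144 = 218
AC = TC/Q = 218/6 = 109/3

109/3


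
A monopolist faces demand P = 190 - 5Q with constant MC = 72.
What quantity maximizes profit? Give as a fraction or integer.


TR = P*Q = (190 - 5Q)Q = 190Q - 5Q^2
MR = dTR/dQ = 190 - 10Q
Set MR = MC:
190 - 10Q = 72
118 = 10Q
Q* = 118/10 = 59/5

59/5


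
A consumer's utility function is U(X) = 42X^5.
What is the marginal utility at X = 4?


MU = dU/dX = 42*5*X^(5-1)
MU = 210*X^4
At X = 4:
MU = 210 * 4^4
MU = 210 * 256 = 53760

53760


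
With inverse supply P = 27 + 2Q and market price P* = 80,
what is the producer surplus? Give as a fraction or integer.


Minimum supply price (at Q=0): P_min = 27
Quantity supplied at P* = 80:
Q* = (80 - 27)/2 = 53/2
PS = (1/2) * Q* * (P* - P_min)
PS = (1/2) * 53/2 * (80 - 27)
PS = (1/2) * 53/2 * 53 = 2809/4

2809/4


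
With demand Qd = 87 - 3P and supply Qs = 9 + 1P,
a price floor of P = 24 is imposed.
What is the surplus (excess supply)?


At P = 24:
Qd = 87 - 3*24 = 15
Qs = 9 + 1*24 = 33
Surplus = Qs - Qd = 33 - 15 = 18

18


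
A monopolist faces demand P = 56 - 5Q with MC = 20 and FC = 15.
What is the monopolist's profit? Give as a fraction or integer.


MR = MC: 56 - 10Q = 20
Q* = 18/5
P* = 56 - 5*18/5 = 38
Profit = (P* - MC)*Q* - FC
= (38 - 20)*18/5 - 15
= 18*18/5 - 15
= 324/5 - 15 = 249/5

249/5


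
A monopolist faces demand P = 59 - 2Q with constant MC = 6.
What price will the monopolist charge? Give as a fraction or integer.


MR = 59 - 4Q
Set MR = MC: 59 - 4Q = 6
Q* = 53/4
Substitute into demand:
P* = 59 - 2*53/4 = 65/2

65/2


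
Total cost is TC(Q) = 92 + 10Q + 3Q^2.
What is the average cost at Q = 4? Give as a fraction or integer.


TC(4) = 92 + 10*4 + 3*4^2
TC(4) = 92 + 40 + 48 = 180
AC = TC/Q = 180/4 = 45

45


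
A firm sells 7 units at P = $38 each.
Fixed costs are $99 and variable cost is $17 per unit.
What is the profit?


Total Revenue = P * Q = 38 * 7 = $266
Total Cost = FC + VC*Q = 99 + 17*7 = $218
Profit = TR - TC = 266 - 218 = $48

$48


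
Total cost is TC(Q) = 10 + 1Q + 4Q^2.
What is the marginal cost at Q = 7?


MC = dTC/dQ = 1 + 2*4*Q
At Q = 7:
MC = 1 + 8*7
MC = 1 + 56 = 57

57


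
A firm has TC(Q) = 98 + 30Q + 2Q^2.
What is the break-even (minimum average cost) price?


AC(Q) = 98/Q + 30 + 2Q
To minimize: dAC/dQ = -98/Q^2 + 2 = 0
Q^2 = 98/2 = 49
Q* = 7
Min AC = 98/7 + 30 + 2*7
Min AC = 14 + 30 + 14 = 58

58


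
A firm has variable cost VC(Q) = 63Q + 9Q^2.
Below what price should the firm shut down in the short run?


AVC(Q) = VC(Q)/Q = 63 + 9Q
AVC is increasing in Q, so minimum AVC is at Q -> 0+.
Min AVC = 63
The firm should shut down if P < 63.

63


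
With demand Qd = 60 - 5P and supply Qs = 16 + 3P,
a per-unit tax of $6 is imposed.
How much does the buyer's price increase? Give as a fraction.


With a per-unit tax, the buyer's price increase depends on relative slopes.
Supply slope: d = 3, Demand slope: b = 5
Buyer's price increase = d * tax / (b + d)
= 3 * 6 / (5 + 3)
= 18 / 8 = 9/4

9/4


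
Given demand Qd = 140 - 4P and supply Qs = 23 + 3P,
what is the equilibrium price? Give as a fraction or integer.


At equilibrium, Qd = Qs.
140 - 4P = 23 + 3P
140 - 23 = 4P + 3P
117 = 7P
P* = 117/7 = 117/7

117/7


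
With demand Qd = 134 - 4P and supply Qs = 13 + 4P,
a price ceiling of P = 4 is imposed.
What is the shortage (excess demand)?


At P = 4:
Qd = 134 - 4*4 = 118
Qs = 13 + 4*4 = 29
Shortage = Qd - Qs = 118 - 29 = 89

89


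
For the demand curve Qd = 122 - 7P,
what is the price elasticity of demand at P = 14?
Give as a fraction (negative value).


dQ/dP = -7
At P = 14: Q = 122 - 7*14 = 24
E = (dQ/dP)(P/Q) = (-7)(14/24) = -49/12

-49/12


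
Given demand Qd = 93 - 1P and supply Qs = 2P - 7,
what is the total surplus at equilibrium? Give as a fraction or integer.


Find equilibrium: 93 - 1P = 2P - 7
93 + 7 = 3P
P* = 100/3 = 100/3
Q* = 2*100/3 - 7 = 179/3
Inverse demand: P = 93 - Q/1, so P_max = 93
Inverse supply: P = 7/2 + Q/2, so P_min = 7/2
CS = (1/2) * 179/3 * (93 - 100/3) = 32041/18
PS = (1/2) * 179/3 * (100/3 - 7/2) = 32041/36
TS = CS + PS = 32041/18 + 32041/36 = 32041/12

32041/12


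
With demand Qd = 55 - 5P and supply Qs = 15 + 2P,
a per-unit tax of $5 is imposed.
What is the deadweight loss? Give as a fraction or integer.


Pre-tax equilibrium quantity: Q* = 185/7
Post-tax equilibrium quantity: Q_tax = 135/7
Reduction in quantity: Q* - Q_tax = 50/7
DWL = (1/2) * tax * (Q* - Q_tax)
DWL = (1/2) * 5 * 50/7 = 125/7

125/7


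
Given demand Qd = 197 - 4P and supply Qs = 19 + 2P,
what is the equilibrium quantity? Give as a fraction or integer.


First find equilibrium price:
197 - 4P = 19 + 2P
P* = 178/6 = 89/3
Then substitute into demand:
Q* = 197 - 4 * 89/3 = 235/3

235/3


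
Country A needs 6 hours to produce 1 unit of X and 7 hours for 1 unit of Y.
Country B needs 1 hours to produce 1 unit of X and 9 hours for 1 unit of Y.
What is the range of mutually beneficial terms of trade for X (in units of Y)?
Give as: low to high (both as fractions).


Opportunity cost of X for Country A = hours_X / hours_Y = 6/7 = 6/7 units of Y
Opportunity cost of X for Country B = hours_X / hours_Y = 1/9 = 1/9 units of Y
Terms of trade must be between the two opportunity costs.
Range: 1/9 to 6/7

1/9 to 6/7


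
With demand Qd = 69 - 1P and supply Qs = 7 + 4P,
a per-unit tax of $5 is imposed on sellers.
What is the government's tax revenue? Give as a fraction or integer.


With tax on sellers, new supply: Qs' = 7 + 4(P - 5)
= 4P - 13
New equilibrium quantity:
Q_new = 263/5
Tax revenue = tax * Q_new = 5 * 263/5 = 263

263


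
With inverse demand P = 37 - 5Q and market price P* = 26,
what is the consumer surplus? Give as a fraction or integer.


Maximum willingness to pay (at Q=0): P_max = 37
Quantity demanded at P* = 26:
Q* = (37 - 26)/5 = 11/5
CS = (1/2) * Q* * (P_max - P*)
CS = (1/2) * 11/5 * (37 - 26)
CS = (1/2) * 11/5 * 11 = 121/10

121/10


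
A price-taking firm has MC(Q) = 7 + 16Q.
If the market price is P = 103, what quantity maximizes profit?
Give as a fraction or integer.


In perfect competition, profit is maximized where P = MC.
103 = 7 + 16Q
96 = 16Q
Q* = 96/16 = 6

6


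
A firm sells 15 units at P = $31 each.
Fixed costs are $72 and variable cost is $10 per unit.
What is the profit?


Total Revenue = P * Q = 31 * 15 = $465
Total Cost = FC + VC*Q = 72 + 10*15 = $222
Profit = TR - TC = 465 - 222 = $243

$243


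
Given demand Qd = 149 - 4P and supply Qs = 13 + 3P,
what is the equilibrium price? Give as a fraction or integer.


At equilibrium, Qd = Qs.
149 - 4P = 13 + 3P
149 - 13 = 4P + 3P
136 = 7P
P* = 136/7 = 136/7

136/7


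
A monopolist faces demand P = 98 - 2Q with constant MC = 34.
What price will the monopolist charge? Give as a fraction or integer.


MR = 98 - 4Q
Set MR = MC: 98 - 4Q = 34
Q* = 16
Substitute into demand:
P* = 98 - 2*16 = 66

66


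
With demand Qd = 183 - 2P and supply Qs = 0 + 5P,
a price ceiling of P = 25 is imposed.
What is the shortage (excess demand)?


At P = 25:
Qd = 183 - 2*25 = 133
Qs = 0 + 5*25 = 125
Shortage = Qd - Qs = 133 - 125 = 8

8


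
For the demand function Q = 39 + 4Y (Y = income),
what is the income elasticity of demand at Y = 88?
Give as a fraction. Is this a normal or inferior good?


dQ/dY = 4
At Y = 88: Q = 39 + 4*88 = 391
Ey = (dQ/dY)(Y/Q) = 4 * 88 / 391 = 352/391
Since Ey > 0, this is a normal good.

352/391 (normal good)


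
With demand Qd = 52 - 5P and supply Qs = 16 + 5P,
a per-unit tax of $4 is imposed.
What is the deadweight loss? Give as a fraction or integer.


Pre-tax equilibrium quantity: Q* = 34
Post-tax equilibrium quantity: Q_tax = 24
Reduction in quantity: Q* - Q_tax = 10
DWL = (1/2) * tax * (Q* - Q_tax)
DWL = (1/2) * 4 * 10 = 20

20


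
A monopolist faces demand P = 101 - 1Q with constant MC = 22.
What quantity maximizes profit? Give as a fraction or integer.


TR = P*Q = (101 - 1Q)Q = 101Q - 1Q^2
MR = dTR/dQ = 101 - 2Q
Set MR = MC:
101 - 2Q = 22
79 = 2Q
Q* = 79/2 = 79/2

79/2
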